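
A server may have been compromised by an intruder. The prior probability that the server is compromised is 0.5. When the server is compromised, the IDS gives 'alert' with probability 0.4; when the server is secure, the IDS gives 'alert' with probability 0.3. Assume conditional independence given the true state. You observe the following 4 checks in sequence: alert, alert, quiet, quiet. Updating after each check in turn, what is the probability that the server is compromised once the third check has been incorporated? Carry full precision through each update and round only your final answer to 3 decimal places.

After 'alert': P(compromised) = 0.4·0.5000 / (0.4·0.5000 + 0.3·0.5000) ≈ 0.5714
After 'alert': P(compromised) = 0.4·0.5714 / (0.4·0.5714 + 0.3·0.4286) ≈ 0.6400
After 'quiet': P(compromised) = 0.6·0.6400 / (0.6·0.6400 + 0.7·0.3600) ≈ 0.6038

0.604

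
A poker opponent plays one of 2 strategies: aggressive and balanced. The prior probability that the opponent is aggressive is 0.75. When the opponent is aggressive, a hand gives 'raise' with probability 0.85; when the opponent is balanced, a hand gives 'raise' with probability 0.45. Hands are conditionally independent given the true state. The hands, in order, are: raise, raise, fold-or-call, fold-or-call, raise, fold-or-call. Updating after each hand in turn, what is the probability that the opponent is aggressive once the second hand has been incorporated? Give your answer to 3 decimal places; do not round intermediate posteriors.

0.915

After 'raise': P(aggressive) = 0.85·0.7500 / (0.85·0.7500 + 0.45·0.2500) ≈ 0.8500
After 'raise': P(aggressive) = 0.85·0.8500 / (0.85·0.8500 + 0.45·0.1500) ≈ 0.9146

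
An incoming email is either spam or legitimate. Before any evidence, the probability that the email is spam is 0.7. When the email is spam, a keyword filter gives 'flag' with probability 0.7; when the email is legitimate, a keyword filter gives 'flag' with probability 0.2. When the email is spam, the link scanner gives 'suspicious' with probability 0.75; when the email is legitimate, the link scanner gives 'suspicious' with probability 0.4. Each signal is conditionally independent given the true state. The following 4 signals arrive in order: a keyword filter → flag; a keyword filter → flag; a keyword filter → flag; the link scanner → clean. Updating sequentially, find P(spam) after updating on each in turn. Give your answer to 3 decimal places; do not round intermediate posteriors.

0.977

After a keyword filter='flag': P(spam) = 0.7·0.7000 / (0.7·0.7000 + 0.2·0.3000) ≈ 0.8909
After a keyword filter='flag': P(spam) = 0.7·0.8909 / (0.7·0.8909 + 0.2·0.1091) ≈ 0.9662
After a keyword filter='flag': P(spam) = 0.7·0.9662 / (0.7·0.9662 + 0.2·0.0338) ≈ 0.9901
After the link scanner='clean': P(spam) = 0.25·0.9901 / (0.25·0.9901 + 0.6·0.0099) ≈ 0.9766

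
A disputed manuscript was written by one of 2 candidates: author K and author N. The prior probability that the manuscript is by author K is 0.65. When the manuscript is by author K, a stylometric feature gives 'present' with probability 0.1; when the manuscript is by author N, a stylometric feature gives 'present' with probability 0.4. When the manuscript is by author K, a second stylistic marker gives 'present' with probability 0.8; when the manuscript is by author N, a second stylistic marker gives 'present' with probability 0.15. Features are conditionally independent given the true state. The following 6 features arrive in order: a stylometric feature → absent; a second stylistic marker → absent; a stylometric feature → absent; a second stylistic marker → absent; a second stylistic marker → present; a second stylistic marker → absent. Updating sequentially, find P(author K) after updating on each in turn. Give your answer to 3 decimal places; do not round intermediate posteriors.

After a stylometric feature='absent': P(author K) = 0.9·0.6500 / (0.9·0.6500 + 0.6·0.3500) ≈ 0.7358
After a second stylistic marker='absent': P(author K) = 0.2·0.7358 / (0.2·0.7358 + 0.85·0.2642) ≈ 0.3959
After a stylometric feature='absent': P(author K) = 0.9·0.3959 / (0.9·0.3959 + 0.6·0.6041) ≈ 0.4958
After a second stylistic marker='absent': P(author K) = 0.2·0.4958 / (0.2·0.4958 + 0.85·0.5042) ≈ 0.1879
After a second stylistic marker='present': P(author K) = 0.8·0.1879 / (0.8·0.1879 + 0.15·0.8121) ≈ 0.5523
After a second stylistic marker='absent': P(author K) = 0.2·0.5523 / (0.2·0.5523 + 0.85·0.4477) ≈ 0.2250

0.225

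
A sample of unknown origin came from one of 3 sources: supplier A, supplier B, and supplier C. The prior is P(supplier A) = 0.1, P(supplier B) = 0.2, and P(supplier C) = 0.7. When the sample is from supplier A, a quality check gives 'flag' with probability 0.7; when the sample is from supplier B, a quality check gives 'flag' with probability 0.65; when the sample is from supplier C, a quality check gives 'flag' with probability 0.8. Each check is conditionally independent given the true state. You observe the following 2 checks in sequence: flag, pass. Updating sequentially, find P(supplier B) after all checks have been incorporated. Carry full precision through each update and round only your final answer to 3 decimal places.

Apply Bayes' rule sequentially, carrying P(supplier B) forward.
After 'flag': normaliser = 0.7·0.1000 + 0.65·0.2000 + 0.8·0.7000; P(supplier A) ≈ 0.0921, P(supplier B) ≈ 0.1711, P(supplier C) ≈ 0.7368
After 'pass': normaliser = 0.3·0.0921 + 0.35·0.1711 + 0.2·0.7368; P(supplier A) ≈ 0.1176, P(supplier B) ≈ 0.2549, P(supplier C) ≈ 0.6275

0.255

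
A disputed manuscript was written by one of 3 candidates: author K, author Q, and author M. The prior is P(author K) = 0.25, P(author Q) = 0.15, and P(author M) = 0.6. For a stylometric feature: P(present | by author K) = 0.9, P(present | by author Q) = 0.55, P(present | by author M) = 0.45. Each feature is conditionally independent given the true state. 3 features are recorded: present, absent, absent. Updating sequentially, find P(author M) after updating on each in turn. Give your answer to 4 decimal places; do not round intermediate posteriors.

0.8116

After 'present': normaliser = 0.9·0.2500 + 0.55·0.1500 + 0.45·0.6000; P(author K) ≈ 0.3896, P(author Q) ≈ 0.1429, P(author M) ≈ 0.4675
After 'absent': normaliser = 0.1·0.3896 + 0.45·0.1429 + 0.55·0.4675; P(author K) ≈ 0.1081, P(author Q) ≈ 0.1784, P(author M) ≈ 0.7135
After 'absent': normaliser = 0.1·0.1081 + 0.45·0.1784 + 0.55·0.7135; P(author K) ≈ 0.0224, P(author Q) ≈ 0.1660, P(author M) ≈ 0.8116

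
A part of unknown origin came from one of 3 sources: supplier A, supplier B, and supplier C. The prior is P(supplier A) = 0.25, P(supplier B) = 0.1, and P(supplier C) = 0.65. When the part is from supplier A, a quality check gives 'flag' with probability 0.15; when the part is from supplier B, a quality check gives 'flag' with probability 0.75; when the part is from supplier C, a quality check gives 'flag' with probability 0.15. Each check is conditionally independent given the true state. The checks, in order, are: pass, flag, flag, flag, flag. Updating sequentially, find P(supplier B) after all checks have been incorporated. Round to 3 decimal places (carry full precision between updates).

After 'pass': normaliser = 0.85·0.2500 + 0.25·0.1000 + 0.85·0.6500; P(supplier A) ≈ 0.2690, P(supplier B) ≈ 0.0316, P(supplier C) ≈ 0.6994
After 'flag': normaliser = 0.15·0.2690 + 0.75·0.0316 + 0.15·0.6994; P(supplier A) ≈ 0.2388, P(supplier B) ≈ 0.1404, P(supplier C) ≈ 0.6208
After 'flag': normaliser = 0.15·0.2388 + 0.75·0.1404 + 0.15·0.6208; P(supplier A) ≈ 0.1529, P(supplier B) ≈ 0.4496, P(supplier C) ≈ 0.3975
After 'flag': normaliser = 0.15·0.1529 + 0.75·0.4496 + 0.15·0.3975; P(supplier A) ≈ 0.0546, P(supplier B) ≈ 0.8033, P(supplier C) ≈ 0.1420
After 'flag': normaliser = 0.15·0.0546 + 0.75·0.8033 + 0.15·0.1420; P(supplier A) ≈ 0.0130, P(supplier B) ≈ 0.9533, P(supplier C) ≈ 0.0337

0.953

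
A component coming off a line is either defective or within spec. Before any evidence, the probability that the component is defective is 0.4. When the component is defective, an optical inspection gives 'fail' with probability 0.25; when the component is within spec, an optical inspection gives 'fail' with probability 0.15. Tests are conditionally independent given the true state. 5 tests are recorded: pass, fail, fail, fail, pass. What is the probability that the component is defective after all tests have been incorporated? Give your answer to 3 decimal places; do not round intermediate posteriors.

0.706

Apply Bayes' rule sequentially, carrying P(defective) forward.
After 'pass': P(defective) = 0.75·0.4000 / (0.75·0.4000 + 0.85·0.6000) ≈ 0.3704
After 'fail': P(defective) = 0.25·0.3704 / (0.25·0.3704 + 0.15·0.6296) ≈ 0.4950
After 'fail': P(defective) = 0.25·0.4950 / (0.25·0.4950 + 0.15·0.5050) ≈ 0.6203
After 'fail': P(defective) = 0.25·0.6203 / (0.25·0.6203 + 0.15·0.3797) ≈ 0.7314
After 'pass': P(defective) = 0.75·0.7314 / (0.75·0.7314 + 0.85·0.2686) ≈ 0.7061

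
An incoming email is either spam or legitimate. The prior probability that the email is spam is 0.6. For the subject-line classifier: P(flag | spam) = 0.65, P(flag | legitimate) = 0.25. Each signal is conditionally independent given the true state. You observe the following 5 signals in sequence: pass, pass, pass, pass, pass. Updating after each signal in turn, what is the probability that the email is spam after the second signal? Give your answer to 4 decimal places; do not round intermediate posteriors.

0.2462

After 'pass': P(spam) = 0.35·0.6000 / (0.35·0.6000 + 0.75·0.4000) ≈ 0.4118
After 'pass': P(spam) = 0.35·0.4118 / (0.35·0.4118 + 0.75·0.5882) ≈ 0.2462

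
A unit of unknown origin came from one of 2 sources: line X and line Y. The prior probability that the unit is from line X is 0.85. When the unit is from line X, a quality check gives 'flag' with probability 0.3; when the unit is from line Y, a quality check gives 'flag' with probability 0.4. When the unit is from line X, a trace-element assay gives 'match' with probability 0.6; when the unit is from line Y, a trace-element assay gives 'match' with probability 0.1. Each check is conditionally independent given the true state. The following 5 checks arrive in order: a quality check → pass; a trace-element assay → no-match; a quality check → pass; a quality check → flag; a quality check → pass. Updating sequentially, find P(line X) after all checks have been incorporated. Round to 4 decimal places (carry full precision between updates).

0.7500

After a quality check='pass': P(line X) = 0.7·0.8500 / (0.7·0.8500 + 0.6·0.1500) ≈ 0.8686
After a trace-element assay='no-match': P(line X) = 0.4·0.8686 / (0.4·0.8686 + 0.9·0.1314) ≈ 0.7461
After a quality check='pass': P(line X) = 0.7·0.7461 / (0.7·0.7461 + 0.6·0.2539) ≈ 0.7742
After a quality check='flag': P(line X) = 0.3·0.7742 / (0.3·0.7742 + 0.4·0.2258) ≈ 0.7200
After a quality check='pass': P(line X) = 0.7·0.7200 / (0.7·0.7200 + 0.6·0.2800) ≈ 0.7500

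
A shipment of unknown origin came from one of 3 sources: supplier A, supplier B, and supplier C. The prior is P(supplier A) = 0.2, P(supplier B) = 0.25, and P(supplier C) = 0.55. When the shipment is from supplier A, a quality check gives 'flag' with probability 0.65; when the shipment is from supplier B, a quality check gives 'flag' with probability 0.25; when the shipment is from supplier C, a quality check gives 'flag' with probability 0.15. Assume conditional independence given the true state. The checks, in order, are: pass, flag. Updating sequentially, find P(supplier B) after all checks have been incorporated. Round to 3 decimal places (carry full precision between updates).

0.288

After 'pass': normaliser = 0.35·0.2000 + 0.75·0.2500 + 0.85·0.5500; P(supplier A) ≈ 0.0966, P(supplier B) ≈ 0.2586, P(supplier C) ≈ 0.6448
After 'flag': normaliser = 0.65·0.0966 + 0.25·0.2586 + 0.15·0.6448; P(supplier A) ≈ 0.2800, P(supplier B) ≈ 0.2885, P(supplier C) ≈ 0.4315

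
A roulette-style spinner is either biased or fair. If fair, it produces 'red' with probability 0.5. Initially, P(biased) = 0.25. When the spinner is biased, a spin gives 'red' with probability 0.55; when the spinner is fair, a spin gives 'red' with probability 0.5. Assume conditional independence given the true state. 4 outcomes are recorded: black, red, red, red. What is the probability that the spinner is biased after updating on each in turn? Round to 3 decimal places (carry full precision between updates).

0.285

Apply Bayes' rule sequentially, carrying P(biased) forward.
After 'black': P(biased) = 0.45·0.2500 / (0.45·0.2500 + 0.5·0.7500) ≈ 0.2308
After 'red': P(biased) = 0.55·0.2308 / (0.55·0.2308 + 0.5·0.7692) ≈ 0.2481
After 'red': P(biased) = 0.55·0.2481 / (0.55·0.2481 + 0.5·0.7519) ≈ 0.2663
After 'red': P(biased) = 0.55·0.2663 / (0.55·0.2663 + 0.5·0.7337) ≈ 0.2854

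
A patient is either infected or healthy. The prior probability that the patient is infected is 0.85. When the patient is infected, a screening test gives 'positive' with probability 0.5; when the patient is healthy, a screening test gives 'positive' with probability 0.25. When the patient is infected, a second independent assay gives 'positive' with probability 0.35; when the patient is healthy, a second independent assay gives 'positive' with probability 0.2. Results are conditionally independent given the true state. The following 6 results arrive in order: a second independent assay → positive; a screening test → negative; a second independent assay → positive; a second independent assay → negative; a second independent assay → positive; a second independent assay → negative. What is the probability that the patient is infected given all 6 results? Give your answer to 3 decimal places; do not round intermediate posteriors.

Apply Bayes' rule sequentially, carrying P(infected) forward.
After a second independent assay='positive': P(infected) = 0.35·0.8500 / (0.35·0.8500 + 0.2·0.1500) ≈ 0.9084
After a screening test='negative': P(infected) = 0.5·0.9084 / (0.5·0.9084 + 0.75·0.0916) ≈ 0.8686
After a second independent assay='positive': P(infected) = 0.35·0.8686 / (0.35·0.8686 + 0.2·0.1314) ≈ 0.9204
After a second independent assay='negative': P(infected) = 0.65·0.9204 / (0.65·0.9204 + 0.8·0.0796) ≈ 0.9038
After a second independent assay='positive': P(infected) = 0.35·0.9038 / (0.35·0.9038 + 0.2·0.0962) ≈ 0.9427
After a second independent assay='negative': P(infected) = 0.65·0.9427 / (0.65·0.9427 + 0.8·0.0573) ≈ 0.9304

0.930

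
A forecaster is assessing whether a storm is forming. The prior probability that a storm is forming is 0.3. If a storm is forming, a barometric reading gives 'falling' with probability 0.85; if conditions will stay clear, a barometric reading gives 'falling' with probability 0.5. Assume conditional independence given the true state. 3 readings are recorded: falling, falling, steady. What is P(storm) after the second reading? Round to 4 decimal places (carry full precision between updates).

0.5533

After 'falling': P(storm) = 0.85·0.3000 / (0.85·0.3000 + 0.5·0.7000) ≈ 0.4215
After 'falling': P(storm) = 0.85·0.4215 / (0.85·0.4215 + 0.5·0.5785) ≈ 0.5533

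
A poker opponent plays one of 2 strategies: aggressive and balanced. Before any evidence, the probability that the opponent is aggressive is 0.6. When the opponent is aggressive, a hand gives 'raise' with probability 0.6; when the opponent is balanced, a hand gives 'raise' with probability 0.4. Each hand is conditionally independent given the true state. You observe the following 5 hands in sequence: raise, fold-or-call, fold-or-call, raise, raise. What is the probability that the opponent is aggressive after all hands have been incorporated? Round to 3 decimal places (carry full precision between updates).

After 'raise': P(aggressive) = 0.6·0.6000 / (0.6·0.6000 + 0.4·0.4000) ≈ 0.6923
After 'fold-or-call': P(aggressive) = 0.4·0.6923 / (0.4·0.6923 + 0.6·0.3077) ≈ 0.6000
After 'fold-or-call': P(aggressive) = 0.4·0.6000 / (0.4·0.6000 + 0.6·0.4000) ≈ 0.5000
After 'raise': P(aggressive) = 0.6·0.5000 / (0.6·0.5000 + 0.4·0.5000) ≈ 0.6000
After 'raise': P(aggressive) = 0.6·0.6000 / (0.6·0.6000 + 0.4·0.4000) ≈ 0.6923

0.692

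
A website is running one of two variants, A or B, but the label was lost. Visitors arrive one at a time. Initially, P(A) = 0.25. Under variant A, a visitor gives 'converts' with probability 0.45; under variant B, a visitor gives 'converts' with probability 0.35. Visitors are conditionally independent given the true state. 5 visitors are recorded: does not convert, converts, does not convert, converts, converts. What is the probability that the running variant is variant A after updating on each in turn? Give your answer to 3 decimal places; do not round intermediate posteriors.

After 'does not convert': P(A) = 0.55·0.2500 / (0.55·0.2500 + 0.65·0.7500) ≈ 0.2200
After 'converts': P(A) = 0.45·0.2200 / (0.45·0.2200 + 0.35·0.7800) ≈ 0.2661
After 'does not convert': P(A) = 0.55·0.2661 / (0.55·0.2661 + 0.65·0.7339) ≈ 0.2348
After 'converts': P(A) = 0.45·0.2348 / (0.45·0.2348 + 0.35·0.7652) ≈ 0.2829
After 'converts': P(A) = 0.45·0.2829 / (0.45·0.2829 + 0.35·0.7171) ≈ 0.3365

0.337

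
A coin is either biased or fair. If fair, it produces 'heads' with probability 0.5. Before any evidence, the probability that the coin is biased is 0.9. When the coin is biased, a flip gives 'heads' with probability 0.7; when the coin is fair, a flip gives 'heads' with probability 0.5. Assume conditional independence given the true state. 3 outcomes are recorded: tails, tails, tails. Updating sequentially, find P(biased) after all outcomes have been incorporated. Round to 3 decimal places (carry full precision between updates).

Apply Bayes' rule sequentially, carrying P(biased) forward.
After 'tails': P(biased) = 0.3·0.9000 / (0.3·0.9000 + 0.5·0.1000) ≈ 0.8438
After 'tails': P(biased) = 0.3·0.8438 / (0.3·0.8438 + 0.5·0.1562) ≈ 0.7642
After 'tails': P(biased) = 0.3·0.7642 / (0.3·0.7642 + 0.5·0.2358) ≈ 0.6603

0.660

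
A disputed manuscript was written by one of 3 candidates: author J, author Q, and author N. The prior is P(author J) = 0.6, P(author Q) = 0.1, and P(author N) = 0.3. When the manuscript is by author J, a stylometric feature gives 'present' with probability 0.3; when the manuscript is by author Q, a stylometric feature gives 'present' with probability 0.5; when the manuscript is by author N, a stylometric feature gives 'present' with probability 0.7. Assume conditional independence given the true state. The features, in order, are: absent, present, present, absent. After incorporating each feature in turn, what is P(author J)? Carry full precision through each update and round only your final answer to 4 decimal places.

After 'absent': normaliser = 0.7·0.6000 + 0.5·0.1000 + 0.3·0.3000; P(author J) ≈ 0.7500, P(author Q) ≈ 0.0893, P(author N) ≈ 0.1607
After 'present': normaliser = 0.3·0.7500 + 0.5·0.0893 + 0.7·0.1607; P(author J) ≈ 0.5888, P(author Q) ≈ 0.1168, P(author N) ≈ 0.2944
After 'present': normaliser = 0.3·0.5888 + 0.5·0.1168 + 0.7·0.2944; P(author J) ≈ 0.4004, P(author Q) ≈ 0.1324, P(author N) ≈ 0.4672
After 'absent': normaliser = 0.7·0.4004 + 0.5·0.1324 + 0.3·0.4672; P(author J) ≈ 0.5760, P(author Q) ≈ 0.1360, P(author N) ≈ 0.2880

0.5760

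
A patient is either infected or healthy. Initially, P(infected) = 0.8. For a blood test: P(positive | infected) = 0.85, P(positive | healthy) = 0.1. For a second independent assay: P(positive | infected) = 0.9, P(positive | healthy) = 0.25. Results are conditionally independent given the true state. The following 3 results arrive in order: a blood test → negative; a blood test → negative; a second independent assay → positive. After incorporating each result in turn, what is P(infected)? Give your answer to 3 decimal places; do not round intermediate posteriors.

0.286

After a blood test='negative': P(infected) = 0.15·0.8000 / (0.15·0.8000 + 0.9·0.2000) ≈ 0.4000
After a blood test='negative': P(infected) = 0.15·0.4000 / (0.15·0.4000 + 0.9·0.6000) ≈ 0.1000
After a second independent assay='positive': P(infected) = 0.9·0.1000 / (0.9·0.1000 + 0.25·0.9000) ≈ 0.2857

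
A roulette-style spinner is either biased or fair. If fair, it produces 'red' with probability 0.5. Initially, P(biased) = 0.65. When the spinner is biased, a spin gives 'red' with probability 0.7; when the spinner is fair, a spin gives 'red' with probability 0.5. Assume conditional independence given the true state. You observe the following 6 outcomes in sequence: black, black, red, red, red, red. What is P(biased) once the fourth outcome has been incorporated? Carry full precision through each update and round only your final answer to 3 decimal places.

Apply Bayes' rule sequentially, carrying P(biased) forward.
After 'black': P(biased) = 0.3·0.6500 / (0.3·0.6500 + 0.5·0.3500) ≈ 0.5270
After 'black': P(biased) = 0.3·0.5270 / (0.3·0.5270 + 0.5·0.4730) ≈ 0.4007
After 'red': P(biased) = 0.7·0.4007 / (0.7·0.4007 + 0.5·0.5993) ≈ 0.4835
After 'red': P(biased) = 0.7·0.4835 / (0.7·0.4835 + 0.5·0.5165) ≈ 0.5672

0.567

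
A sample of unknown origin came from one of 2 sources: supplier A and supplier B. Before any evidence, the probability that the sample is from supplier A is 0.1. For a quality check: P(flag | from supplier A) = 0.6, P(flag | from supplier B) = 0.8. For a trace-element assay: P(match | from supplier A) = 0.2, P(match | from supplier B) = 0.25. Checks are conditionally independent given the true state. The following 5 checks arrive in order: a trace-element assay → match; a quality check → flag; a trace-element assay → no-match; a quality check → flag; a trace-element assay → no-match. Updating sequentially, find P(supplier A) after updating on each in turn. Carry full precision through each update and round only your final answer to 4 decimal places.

0.0538

Each posterior becomes the prior for the next update.
After a trace-element assay='match': P(supplier A) = 0.2·0.1000 / (0.2·0.1000 + 0.25·0.9000) ≈ 0.0816
After a quality check='flag': P(supplier A) = 0.6·0.0816 / (0.6·0.0816 + 0.8·0.9184) ≈ 0.0625
After a trace-element assay='no-match': P(supplier A) = 0.8·0.0625 / (0.8·0.0625 + 0.75·0.9375) ≈ 0.0664
After a quality check='flag': P(supplier A) = 0.6·0.0664 / (0.6·0.0664 + 0.8·0.9336) ≈ 0.0506
After a trace-element assay='no-match': P(supplier A) = 0.8·0.0506 / (0.8·0.0506 + 0.75·0.9494) ≈ 0.0538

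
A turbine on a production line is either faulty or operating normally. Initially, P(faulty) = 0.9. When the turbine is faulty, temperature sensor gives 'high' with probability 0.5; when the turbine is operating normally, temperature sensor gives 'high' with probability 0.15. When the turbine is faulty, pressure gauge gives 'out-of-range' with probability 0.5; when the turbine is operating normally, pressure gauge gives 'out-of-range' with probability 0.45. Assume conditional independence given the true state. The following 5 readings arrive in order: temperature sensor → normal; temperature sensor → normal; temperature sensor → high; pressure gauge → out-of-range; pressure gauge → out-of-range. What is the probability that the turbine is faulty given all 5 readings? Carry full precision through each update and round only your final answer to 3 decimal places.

0.928

Each posterior becomes the prior for the next update.
After temperature sensor='normal': P(faulty) = 0.5·0.9000 / (0.5·0.9000 + 0.85·0.1000) ≈ 0.8411
After temperature sensor='normal': P(faulty) = 0.5·0.8411 / (0.5·0.8411 + 0.85·0.1589) ≈ 0.7569
After temperature sensor='high': P(faulty) = 0.5·0.7569 / (0.5·0.7569 + 0.15·0.2431) ≈ 0.9121
After pressure gauge='out-of-range': P(faulty) = 0.5·0.9121 / (0.5·0.9121 + 0.45·0.0879) ≈ 0.9202
After pressure gauge='out-of-range': P(faulty) = 0.5·0.9202 / (0.5·0.9202 + 0.45·0.0798) ≈ 0.9276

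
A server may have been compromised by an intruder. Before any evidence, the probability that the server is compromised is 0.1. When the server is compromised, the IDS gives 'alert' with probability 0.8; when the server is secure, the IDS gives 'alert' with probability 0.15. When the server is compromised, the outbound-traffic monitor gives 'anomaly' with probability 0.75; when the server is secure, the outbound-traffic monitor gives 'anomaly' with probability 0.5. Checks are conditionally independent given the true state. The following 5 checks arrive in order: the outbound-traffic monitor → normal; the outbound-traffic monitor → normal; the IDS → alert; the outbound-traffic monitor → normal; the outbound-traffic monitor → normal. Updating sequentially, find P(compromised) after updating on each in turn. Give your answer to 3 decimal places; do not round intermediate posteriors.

0.036

After the outbound-traffic monitor='normal': P(compromised) = 0.25·0.1000 / (0.25·0.1000 + 0.5·0.9000) ≈ 0.0526
After the outbound-traffic monitor='normal': P(compromised) = 0.25·0.0526 / (0.25·0.0526 + 0.5·0.9474) ≈ 0.0270
After the IDS='alert': P(compromised) = 0.8·0.0270 / (0.8·0.0270 + 0.15·0.9730) ≈ 0.1290
After the outbound-traffic monitor='normal': P(compromised) = 0.25·0.1290 / (0.25·0.1290 + 0.5·0.8710) ≈ 0.0690
After the outbound-traffic monitor='normal': P(compromised) = 0.25·0.0690 / (0.25·0.0690 + 0.5·0.9310) ≈ 0.0357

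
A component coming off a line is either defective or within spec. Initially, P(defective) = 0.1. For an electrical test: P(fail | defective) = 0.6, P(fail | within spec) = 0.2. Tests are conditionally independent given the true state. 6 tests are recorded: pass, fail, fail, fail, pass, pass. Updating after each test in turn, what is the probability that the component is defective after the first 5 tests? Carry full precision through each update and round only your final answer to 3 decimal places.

0.429

After 'pass': P(defective) = 0.4·0.1000 / (0.4·0.1000 + 0.8·0.9000) ≈ 0.0526
After 'fail': P(defective) = 0.6·0.0526 / (0.6·0.0526 + 0.2·0.9474) ≈ 0.1429
After 'fail': P(defective) = 0.6·0.1429 / (0.6·0.1429 + 0.2·0.8571) ≈ 0.3333
After 'fail': P(defective) = 0.6·0.3333 / (0.6·0.3333 + 0.2·0.6667) ≈ 0.6000
After 'pass': P(defective) = 0.4·0.6000 / (0.4·0.6000 + 0.8·0.4000) ≈ 0.4286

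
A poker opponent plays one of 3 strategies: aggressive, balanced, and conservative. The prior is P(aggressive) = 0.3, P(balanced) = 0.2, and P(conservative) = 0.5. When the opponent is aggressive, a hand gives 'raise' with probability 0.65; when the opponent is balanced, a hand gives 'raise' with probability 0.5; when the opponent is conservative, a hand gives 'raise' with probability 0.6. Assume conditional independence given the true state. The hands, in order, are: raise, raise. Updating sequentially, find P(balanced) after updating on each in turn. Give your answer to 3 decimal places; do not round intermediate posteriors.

0.140

After 'raise': normaliser = 0.65·0.3000 + 0.5·0.2000 + 0.6·0.5000; P(aggressive) ≈ 0.3277, P(balanced) ≈ 0.1681, P(conservative) ≈ 0.5042
After 'raise': normaliser = 0.65·0.3277 + 0.5·0.1681 + 0.6·0.5042; P(aggressive) ≈ 0.3553, P(balanced) ≈ 0.1402, P(conservative) ≈ 0.5046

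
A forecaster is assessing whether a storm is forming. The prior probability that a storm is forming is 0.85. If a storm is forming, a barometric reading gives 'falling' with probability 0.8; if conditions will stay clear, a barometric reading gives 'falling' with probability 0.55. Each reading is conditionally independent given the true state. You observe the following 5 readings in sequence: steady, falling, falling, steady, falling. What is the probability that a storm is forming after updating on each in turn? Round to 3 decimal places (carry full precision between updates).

0.775

After 'steady': P(storm) = 0.2·0.8500 / (0.2·0.8500 + 0.45·0.1500) ≈ 0.7158
After 'falling': P(storm) = 0.8·0.7158 / (0.8·0.7158 + 0.55·0.2842) ≈ 0.7856
After 'falling': P(storm) = 0.8·0.7856 / (0.8·0.7856 + 0.55·0.2144) ≈ 0.8420
After 'steady': P(storm) = 0.2·0.8420 / (0.2·0.8420 + 0.45·0.1580) ≈ 0.7031
After 'falling': P(storm) = 0.8·0.7031 / (0.8·0.7031 + 0.55·0.2969) ≈ 0.7750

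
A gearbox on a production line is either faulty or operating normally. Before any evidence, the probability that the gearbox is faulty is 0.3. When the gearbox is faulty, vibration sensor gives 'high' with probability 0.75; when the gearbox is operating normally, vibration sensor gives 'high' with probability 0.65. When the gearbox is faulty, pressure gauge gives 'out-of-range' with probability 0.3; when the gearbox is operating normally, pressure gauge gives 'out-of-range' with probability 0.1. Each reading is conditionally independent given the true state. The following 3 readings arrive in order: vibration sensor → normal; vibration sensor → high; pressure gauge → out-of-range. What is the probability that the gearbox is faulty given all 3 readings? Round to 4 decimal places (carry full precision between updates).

0.5145

After vibration sensor='normal': P(faulty) = 0.25·0.3000 / (0.25·0.3000 + 0.35·0.7000) ≈ 0.2344
After vibration sensor='high': P(faulty) = 0.75·0.2344 / (0.75·0.2344 + 0.65·0.7656) ≈ 0.2610
After pressure gauge='out-of-range': P(faulty) = 0.3·0.2610 / (0.3·0.2610 + 0.1·0.7390) ≈ 0.5145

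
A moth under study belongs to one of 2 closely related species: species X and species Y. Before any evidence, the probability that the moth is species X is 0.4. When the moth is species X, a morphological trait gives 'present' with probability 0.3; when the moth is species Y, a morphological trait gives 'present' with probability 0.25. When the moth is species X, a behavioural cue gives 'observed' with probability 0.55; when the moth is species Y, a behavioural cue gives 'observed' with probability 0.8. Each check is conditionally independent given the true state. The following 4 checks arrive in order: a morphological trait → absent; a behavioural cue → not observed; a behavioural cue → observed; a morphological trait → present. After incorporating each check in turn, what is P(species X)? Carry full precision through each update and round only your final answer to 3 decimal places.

Each posterior becomes the prior for the next update.
After a morphological trait='absent': P(species X) = 0.7·0.4000 / (0.7·0.4000 + 0.75·0.6000) ≈ 0.3836
After a behavioural cue='not observed': P(species X) = 0.45·0.3836 / (0.45·0.3836 + 0.2·0.6164) ≈ 0.5833
After a behavioural cue='observed': P(species X) = 0.55·0.5833 / (0.55·0.5833 + 0.8·0.4167) ≈ 0.4904
After a morphological trait='present': P(species X) = 0.3·0.4904 / (0.3·0.4904 + 0.25·0.5096) ≈ 0.5360

0.536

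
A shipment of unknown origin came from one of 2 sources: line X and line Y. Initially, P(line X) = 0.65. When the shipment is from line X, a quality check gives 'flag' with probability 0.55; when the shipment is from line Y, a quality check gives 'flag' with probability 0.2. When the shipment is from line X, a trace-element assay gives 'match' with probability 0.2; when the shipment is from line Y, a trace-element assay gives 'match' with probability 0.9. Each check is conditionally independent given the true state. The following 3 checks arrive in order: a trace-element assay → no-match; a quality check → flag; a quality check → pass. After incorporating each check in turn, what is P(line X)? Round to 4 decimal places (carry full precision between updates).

0.9583

After a trace-element assay='no-match': P(line X) = 0.8·0.6500 / (0.8·0.6500 + 0.1·0.3500) ≈ 0.9369
After a quality check='flag': P(line X) = 0.55·0.9369 / (0.55·0.9369 + 0.2·0.0631) ≈ 0.9761
After a quality check='pass': P(line X) = 0.45·0.9761 / (0.45·0.9761 + 0.8·0.0239) ≈ 0.9583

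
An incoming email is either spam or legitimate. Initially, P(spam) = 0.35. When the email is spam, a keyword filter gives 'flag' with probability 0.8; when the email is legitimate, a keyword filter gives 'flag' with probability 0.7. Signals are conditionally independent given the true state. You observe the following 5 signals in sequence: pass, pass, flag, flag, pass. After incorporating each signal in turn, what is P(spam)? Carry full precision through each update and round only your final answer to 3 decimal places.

After 'pass': P(spam) = 0.2·0.3500 / (0.2·0.3500 + 0.3·0.6500) ≈ 0.2642
After 'pass': P(spam) = 0.2·0.2642 / (0.2·0.2642 + 0.3·0.7358) ≈ 0.1931
After 'flag': P(spam) = 0.8·0.1931 / (0.8·0.1931 + 0.7·0.8069) ≈ 0.2148
After 'flag': P(spam) = 0.8·0.2148 / (0.8·0.2148 + 0.7·0.7852) ≈ 0.2381
After 'pass': P(spam) = 0.2·0.2381 / (0.2·0.2381 + 0.3·0.7619) ≈ 0.1724

0.172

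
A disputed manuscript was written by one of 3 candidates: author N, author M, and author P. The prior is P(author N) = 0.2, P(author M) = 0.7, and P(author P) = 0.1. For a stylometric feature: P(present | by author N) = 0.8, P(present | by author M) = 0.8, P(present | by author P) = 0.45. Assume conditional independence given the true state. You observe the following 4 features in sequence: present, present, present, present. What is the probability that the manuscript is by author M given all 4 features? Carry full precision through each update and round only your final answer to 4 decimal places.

0.7692

After 'present': normaliser = 0.8·0.2000 + 0.8·0.7000 + 0.45·0.1000; P(author N) ≈ 0.2092, P(author M) ≈ 0.7320, P(author P) ≈ 0.0588
After 'present': normaliser = 0.8·0.2092 + 0.8·0.7320 + 0.45·0.0588; P(author N) ≈ 0.2147, P(author M) ≈ 0.7514, P(author P) ≈ 0.0340
After 'present': normaliser = 0.8·0.2147 + 0.8·0.7514 + 0.45·0.0340; P(author N) ≈ 0.2179, P(author M) ≈ 0.7627, P(author P) ≈ 0.0194
After 'present': normaliser = 0.8·0.2179 + 0.8·0.7627 + 0.45·0.0194; P(author N) ≈ 0.2198, P(author M) ≈ 0.7692, P(author P) ≈ 0.0110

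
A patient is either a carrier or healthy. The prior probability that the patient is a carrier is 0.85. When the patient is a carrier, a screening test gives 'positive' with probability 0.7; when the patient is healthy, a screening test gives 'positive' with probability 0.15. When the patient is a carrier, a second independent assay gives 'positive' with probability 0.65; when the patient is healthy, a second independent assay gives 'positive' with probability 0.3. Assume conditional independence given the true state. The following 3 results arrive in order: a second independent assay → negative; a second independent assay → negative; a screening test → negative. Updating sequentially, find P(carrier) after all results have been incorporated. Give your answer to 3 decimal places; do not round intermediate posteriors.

0.333

Each posterior becomes the prior for the next update.
After a second independent assay='negative': P(carrier) = 0.35·0.8500 / (0.35·0.8500 + 0.7·0.1500) ≈ 0.7391
After a second independent assay='negative': P(carrier) = 0.35·0.7391 / (0.35·0.7391 + 0.7·0.2609) ≈ 0.5862
After a screening test='negative': P(carrier) = 0.3·0.5862 / (0.3·0.5862 + 0.85·0.4138) ≈ 0.3333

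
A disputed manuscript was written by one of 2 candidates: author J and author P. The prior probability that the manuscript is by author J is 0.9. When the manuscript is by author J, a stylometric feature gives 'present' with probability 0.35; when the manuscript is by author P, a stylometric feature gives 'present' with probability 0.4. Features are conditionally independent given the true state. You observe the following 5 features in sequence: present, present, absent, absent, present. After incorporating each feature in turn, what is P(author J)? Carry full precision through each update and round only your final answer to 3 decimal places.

After 'present': P(author J) = 0.35·0.9000 / (0.35·0.9000 + 0.4·0.1000) ≈ 0.8873
After 'present': P(author J) = 0.35·0.8873 / (0.35·0.8873 + 0.4·0.1127) ≈ 0.8733
After 'absent': P(author J) = 0.65·0.8733 / (0.65·0.8733 + 0.6·0.1267) ≈ 0.8819
After 'absent': P(author J) = 0.65·0.8819 / (0.65·0.8819 + 0.6·0.1181) ≈ 0.8900
After 'present': P(author J) = 0.35·0.8900 / (0.35·0.8900 + 0.4·0.1100) ≈ 0.8762

0.876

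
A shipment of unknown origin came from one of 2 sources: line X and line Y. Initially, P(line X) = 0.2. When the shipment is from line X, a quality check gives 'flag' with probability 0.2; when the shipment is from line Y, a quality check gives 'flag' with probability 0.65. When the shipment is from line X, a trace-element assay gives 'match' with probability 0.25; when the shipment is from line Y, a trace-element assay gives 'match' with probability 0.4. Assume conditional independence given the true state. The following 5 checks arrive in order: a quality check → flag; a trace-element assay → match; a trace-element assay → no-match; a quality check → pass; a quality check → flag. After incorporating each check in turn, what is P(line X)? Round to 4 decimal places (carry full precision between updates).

After a quality check='flag': P(line X) = 0.2·0.2000 / (0.2·0.2000 + 0.65·0.8000) ≈ 0.0714
After a trace-element assay='match': P(line X) = 0.25·0.0714 / (0.25·0.0714 + 0.4·0.9286) ≈ 0.0459
After a trace-element assay='no-match': P(line X) = 0.75·0.0459 / (0.75·0.0459 + 0.6·0.9541) ≈ 0.0567
After a quality check='pass': P(line X) = 0.8·0.0567 / (0.8·0.0567 + 0.35·0.9433) ≈ 0.1208
After a quality check='flag': P(line X) = 0.2·0.1208 / (0.2·0.1208 + 0.65·0.8792) ≈ 0.0406

0.0406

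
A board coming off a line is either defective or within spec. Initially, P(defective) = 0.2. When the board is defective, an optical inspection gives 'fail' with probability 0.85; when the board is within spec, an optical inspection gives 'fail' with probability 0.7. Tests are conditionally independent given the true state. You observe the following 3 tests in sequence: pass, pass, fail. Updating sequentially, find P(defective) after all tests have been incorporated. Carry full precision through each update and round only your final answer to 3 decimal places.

0.071

Each posterior becomes the prior for the next update.
After 'pass': P(defective) = 0.15·0.2000 / (0.15·0.2000 + 0.3·0.8000) ≈ 0.1111
After 'pass': P(defective) = 0.15·0.1111 / (0.15·0.1111 + 0.3·0.8889) ≈ 0.0588
After 'fail': P(defective) = 0.85·0.0588 / (0.85·0.0588 + 0.7·0.9412) ≈ 0.0705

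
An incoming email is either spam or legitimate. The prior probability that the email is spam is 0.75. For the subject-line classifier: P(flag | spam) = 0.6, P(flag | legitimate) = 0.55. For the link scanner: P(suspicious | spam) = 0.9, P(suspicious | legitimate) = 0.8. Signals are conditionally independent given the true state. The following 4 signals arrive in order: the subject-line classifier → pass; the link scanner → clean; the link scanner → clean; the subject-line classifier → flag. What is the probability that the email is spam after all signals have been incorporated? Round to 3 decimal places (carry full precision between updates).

After the subject-line classifier='pass': P(spam) = 0.4·0.7500 / (0.4·0.7500 + 0.45·0.2500) ≈ 0.7273
After the link scanner='clean': P(spam) = 0.1·0.7273 / (0.1·0.7273 + 0.2·0.2727) ≈ 0.5714
After the link scanner='clean': P(spam) = 0.1·0.5714 / (0.1·0.5714 + 0.2·0.4286) ≈ 0.4000
After the subject-line classifier='flag': P(spam) = 0.6·0.4000 / (0.6·0.4000 + 0.55·0.6000) ≈ 0.4211

0.421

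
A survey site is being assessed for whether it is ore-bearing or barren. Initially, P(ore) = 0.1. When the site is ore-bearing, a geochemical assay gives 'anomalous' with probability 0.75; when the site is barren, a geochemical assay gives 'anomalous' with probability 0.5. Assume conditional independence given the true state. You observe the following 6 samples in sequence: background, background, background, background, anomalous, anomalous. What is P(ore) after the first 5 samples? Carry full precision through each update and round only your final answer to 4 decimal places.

0.0103

Each posterior becomes the prior for the next update.
After 'background': P(ore) = 0.25·0.1000 / (0.25·0.1000 + 0.5·0.9000) ≈ 0.0526
After 'background': P(ore) = 0.25·0.0526 / (0.25·0.0526 + 0.5·0.9474) ≈ 0.0270
After 'background': P(ore) = 0.25·0.0270 / (0.25·0.0270 + 0.5·0.9730) ≈ 0.0137
After 'background': P(ore) = 0.25·0.0137 / (0.25·0.0137 + 0.5·0.9863) ≈ 0.0069
After 'anomalous': P(ore) = 0.75·0.0069 / (0.75·0.0069 + 0.5·0.9931) ≈ 0.0103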